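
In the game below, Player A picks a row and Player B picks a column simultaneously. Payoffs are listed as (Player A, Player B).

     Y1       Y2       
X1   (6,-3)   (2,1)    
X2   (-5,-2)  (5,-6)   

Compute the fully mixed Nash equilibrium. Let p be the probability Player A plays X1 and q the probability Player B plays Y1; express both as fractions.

Each player's mixing probability is pinned down by making the *other* player indifferent.
Player B indifferent between Y1 and Y2: p·(-3) + (1−p)·(-2) = p·1 + (1−p)·(-6) ⟹ (-2) + (-1)p = (-6) + 7p ⟹ p = 1/2.
Player A indifferent between X1 and X2: q·6 + (1−q)·2 = q·(-5) + (1−q)·5 ⟹ 2 + 4q = 5 + (-10)q ⟹ q = 3/14.

p = 1/2, q = 3/14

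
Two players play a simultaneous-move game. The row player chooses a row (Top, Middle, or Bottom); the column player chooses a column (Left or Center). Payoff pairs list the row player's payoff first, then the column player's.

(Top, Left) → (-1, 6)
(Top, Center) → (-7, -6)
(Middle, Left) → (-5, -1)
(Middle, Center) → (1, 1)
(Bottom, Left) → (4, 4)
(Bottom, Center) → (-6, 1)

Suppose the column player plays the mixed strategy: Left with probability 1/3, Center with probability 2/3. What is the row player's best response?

Middle

Compute the row player's expected payoff from each pure strategy against the given mix.
Top: (1/3)·(-1) + (2/3)·(-7) = -5
Middle: (1/3)·(-5) + (2/3)·1 = -1
Bottom: (1/3)·4 + (2/3)·(-6) = -8/3
Highest expected payoff is -1, from Middle.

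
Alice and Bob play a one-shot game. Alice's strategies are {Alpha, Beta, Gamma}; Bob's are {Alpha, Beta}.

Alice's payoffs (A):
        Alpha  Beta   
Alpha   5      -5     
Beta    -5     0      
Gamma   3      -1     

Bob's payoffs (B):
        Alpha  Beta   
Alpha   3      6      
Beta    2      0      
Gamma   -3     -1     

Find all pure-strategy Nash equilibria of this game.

None

Check mutual best responses: a cell is a NE iff neither player can gain by unilaterally deviating.
Alice's best responses — vs Alpha: Alpha (payoff 5); vs Beta: Beta (payoff 0).
Bob's best responses — vs Alpha: Beta (payoff 6); vs Beta: Alpha (payoff 2); vs Gamma: Beta (payoff -1).
No cell has both players best-responding. For instance, Alice's best reply to Alpha is Alpha, but against Alpha Bob prefers Beta over Alpha.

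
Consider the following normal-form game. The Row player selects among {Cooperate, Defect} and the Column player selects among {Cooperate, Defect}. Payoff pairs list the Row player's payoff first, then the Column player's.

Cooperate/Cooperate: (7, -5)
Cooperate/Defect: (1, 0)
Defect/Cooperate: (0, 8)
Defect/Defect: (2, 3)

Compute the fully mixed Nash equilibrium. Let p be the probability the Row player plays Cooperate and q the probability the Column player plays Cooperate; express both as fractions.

p = 1/2, q = 1/8

Each player's mixing probability is pinned down by making the *other* player indifferent.
The Column player indifferent between Cooperate and Defect: p·(-5) + (1−p)·8 = p·0 + (1−p)·3 ⟹ 8 + (-13)p = 3 + (-3)p ⟹ p = 1/2.
The Row player indifferent between Cooperate and Defect: q·7 + (1−q)·1 = q·0 + (1−q)·2 ⟹ 1 + 6q = 2 + (-2)q ⟹ q = 1/8.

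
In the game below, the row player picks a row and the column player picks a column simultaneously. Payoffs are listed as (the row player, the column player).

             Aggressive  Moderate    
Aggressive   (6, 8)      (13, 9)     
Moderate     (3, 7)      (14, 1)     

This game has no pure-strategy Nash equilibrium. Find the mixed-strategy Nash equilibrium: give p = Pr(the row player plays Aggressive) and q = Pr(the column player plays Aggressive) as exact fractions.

In a mixed NE each player is indifferent between their pure strategies, so the opponent's mix sets the indifference.
The column player indifferent between Aggressive and Moderate: p·8 + (1−p)·7 = p·9 + (1−p)·1 ⟹ 7 + 1p = 1 + 8p ⟹ p = 6/7.
The row player indifferent between Aggressive and Moderate: q·6 + (1−q)·13 = q·3 + (1−q)·14 ⟹ 13 + (-7)q = 14 + (-11)q ⟹ q = 1/4.

p = 6/7, q = 1/4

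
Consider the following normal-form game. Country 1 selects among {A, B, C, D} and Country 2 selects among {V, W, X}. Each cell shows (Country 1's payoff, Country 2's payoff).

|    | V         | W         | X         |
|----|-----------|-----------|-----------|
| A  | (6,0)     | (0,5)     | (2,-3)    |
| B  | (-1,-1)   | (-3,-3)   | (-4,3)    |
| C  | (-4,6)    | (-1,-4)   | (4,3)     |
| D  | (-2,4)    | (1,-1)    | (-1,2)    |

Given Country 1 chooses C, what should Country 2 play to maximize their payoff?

V

With Country 1 fixed at C, Country 2's payoffs are: V → 6, W → -4, X → 3.
The maximum is 6, achieved by V.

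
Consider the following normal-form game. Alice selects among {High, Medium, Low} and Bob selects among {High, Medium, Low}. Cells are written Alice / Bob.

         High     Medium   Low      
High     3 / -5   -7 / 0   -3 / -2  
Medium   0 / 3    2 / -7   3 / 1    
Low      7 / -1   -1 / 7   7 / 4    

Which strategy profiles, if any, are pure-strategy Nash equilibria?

A profile is a Nash equilibrium when each player is best-responding to the other.
Alice's best responses — vs High: Low (payoff 7); vs Medium: Medium (payoff 2); vs Low: Low (payoff 7).
Bob's best responses — vs High: Medium (payoff 0); vs Medium: High (payoff 3); vs Low: Medium (payoff 7).
No cell has both players best-responding. For instance, Alice's best reply to High is Low, but against Low Bob prefers Medium over High.

None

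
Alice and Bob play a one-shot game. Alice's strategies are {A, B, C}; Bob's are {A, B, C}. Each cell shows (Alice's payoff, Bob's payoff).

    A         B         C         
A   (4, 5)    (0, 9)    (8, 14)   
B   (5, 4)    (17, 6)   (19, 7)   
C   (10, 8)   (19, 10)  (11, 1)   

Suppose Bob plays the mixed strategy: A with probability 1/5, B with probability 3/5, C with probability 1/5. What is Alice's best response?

C

Alice's best reply maximizes expected payoff against the mix.
A: (1/5)·4 + (3/5)·0 + (1/5)·8 = 12/5
B: (1/5)·5 + (3/5)·17 + (1/5)·19 = 15
C: (1/5)·10 + (3/5)·19 + (1/5)·11 = 78/5
Highest expected payoff is 78/5, from C.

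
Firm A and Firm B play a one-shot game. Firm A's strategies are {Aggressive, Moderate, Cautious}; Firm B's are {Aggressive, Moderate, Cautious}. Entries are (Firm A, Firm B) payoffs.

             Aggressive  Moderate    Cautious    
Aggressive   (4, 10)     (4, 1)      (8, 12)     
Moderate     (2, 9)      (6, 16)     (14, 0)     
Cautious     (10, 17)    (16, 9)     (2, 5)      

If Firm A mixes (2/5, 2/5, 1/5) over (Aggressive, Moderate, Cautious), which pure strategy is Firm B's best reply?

Aggressive

Compute Firm B's expected payoff from each pure strategy against the given mix.
Aggressive: (2/5)·10 + (2/5)·9 + (1/5)·17 = 11
Moderate: (2/5)·1 + (2/5)·16 + (1/5)·9 = 43/5
Cautious: (2/5)·12 + (2/5)·0 + (1/5)·5 = 29/5
Highest expected payoff is 11, from Aggressive.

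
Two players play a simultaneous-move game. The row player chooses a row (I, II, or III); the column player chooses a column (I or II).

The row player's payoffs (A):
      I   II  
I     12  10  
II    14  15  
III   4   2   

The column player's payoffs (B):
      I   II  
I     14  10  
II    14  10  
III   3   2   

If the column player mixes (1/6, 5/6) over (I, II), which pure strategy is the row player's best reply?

Compute the row player's expected payoff from each pure strategy against the given mix.
I: (1/6)·12 + (5/6)·10 = 31/3
II: (1/6)·14 + (5/6)·15 = 89/6
III: (1/6)·4 + (5/6)·2 = 7/3
Highest expected payoff is 89/6, from II.

II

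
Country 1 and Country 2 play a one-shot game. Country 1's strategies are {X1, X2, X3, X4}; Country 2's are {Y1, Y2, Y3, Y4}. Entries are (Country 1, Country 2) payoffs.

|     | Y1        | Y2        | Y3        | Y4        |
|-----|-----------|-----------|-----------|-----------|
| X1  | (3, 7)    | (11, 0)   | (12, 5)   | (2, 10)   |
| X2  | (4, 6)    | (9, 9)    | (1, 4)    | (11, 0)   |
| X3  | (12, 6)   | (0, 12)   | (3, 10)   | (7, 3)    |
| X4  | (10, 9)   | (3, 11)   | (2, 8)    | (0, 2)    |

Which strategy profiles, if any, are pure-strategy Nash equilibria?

Check mutual best responses: a cell is a NE iff neither player can gain by unilaterally deviating.
Country 1's best responses — vs Y1: X3 (payoff 12); vs Y2: X1 (payoff 11); vs Y3: X1 (payoff 12); vs Y4: X2 (payoff 11).
Country 2's best responses — vs X1: Y4 (payoff 10); vs X2: Y2 (payoff 9); vs X3: Y2 (payoff 12); vs X4: Y2 (payoff 11).
No cell has both players best-responding. For instance, Country 1's best reply to Y4 is X2, but against X2 Country 2 prefers Y2 over Y4.

There is no pure-strategy Nash equilibrium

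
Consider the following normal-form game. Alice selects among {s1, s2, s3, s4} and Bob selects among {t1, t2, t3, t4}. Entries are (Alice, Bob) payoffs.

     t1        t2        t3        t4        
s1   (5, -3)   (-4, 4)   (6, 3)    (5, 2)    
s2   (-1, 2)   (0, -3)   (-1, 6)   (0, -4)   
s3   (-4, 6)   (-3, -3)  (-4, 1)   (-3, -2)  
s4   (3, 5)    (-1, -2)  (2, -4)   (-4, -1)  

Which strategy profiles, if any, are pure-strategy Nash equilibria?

Check mutual best responses: a cell is a NE iff neither player can gain by unilaterally deviating.
Alice's best responses — vs t1: s1 (payoff 5); vs t2: s2 (payoff 0); vs t3: s1 (payoff 6); vs t4: s1 (payoff 5).
Bob's best responses — vs s1: t2 (payoff 4); vs s2: t3 (payoff 6); vs s3: t1 (payoff 6); vs s4: t1 (payoff 5).
No cell has both players best-responding. For instance, Alice's best reply to t2 is s2, but against s2 Bob prefers t3 over t2.

No pure-strategy Nash equilibrium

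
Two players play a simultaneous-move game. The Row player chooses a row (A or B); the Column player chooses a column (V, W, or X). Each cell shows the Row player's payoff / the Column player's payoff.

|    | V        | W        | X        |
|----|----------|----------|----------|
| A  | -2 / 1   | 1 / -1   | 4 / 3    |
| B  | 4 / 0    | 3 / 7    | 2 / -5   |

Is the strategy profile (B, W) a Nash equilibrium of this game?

Holding the Column player at W: the Row player gets 3 from B, versus 1 from A. No profitable deviation for the Row player.
Holding the Row player at B: the Column player gets 7 from W, versus 0 from V, -5 from X. No profitable deviation for the Column player either.

Yes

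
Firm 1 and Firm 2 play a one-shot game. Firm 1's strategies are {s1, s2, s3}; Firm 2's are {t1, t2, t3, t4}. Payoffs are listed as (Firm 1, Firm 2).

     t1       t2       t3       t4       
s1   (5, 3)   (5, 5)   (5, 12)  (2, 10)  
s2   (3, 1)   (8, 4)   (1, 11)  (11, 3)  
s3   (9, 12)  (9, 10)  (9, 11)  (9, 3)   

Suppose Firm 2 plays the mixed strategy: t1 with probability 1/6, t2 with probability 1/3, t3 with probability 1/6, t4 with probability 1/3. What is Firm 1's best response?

Firm 1's best reply maximizes expected payoff against the mix.
s1: (1/6)·5 + (1/3)·5 + (1/6)·5 + (1/3)·2 = 4
s2: (1/6)·3 + (1/3)·8 + (1/6)·1 + (1/3)·11 = 7
s3: (1/6)·9 + (1/3)·9 + (1/6)·9 + (1/3)·9 = 9
Highest expected payoff is 9, from s3.

s3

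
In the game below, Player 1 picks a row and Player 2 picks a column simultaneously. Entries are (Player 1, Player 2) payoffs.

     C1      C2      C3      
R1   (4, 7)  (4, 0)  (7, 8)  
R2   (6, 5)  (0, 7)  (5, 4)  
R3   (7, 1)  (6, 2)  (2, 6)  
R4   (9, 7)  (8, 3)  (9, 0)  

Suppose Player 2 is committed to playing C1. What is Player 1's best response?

R4

With Player 2 fixed at C1, Player 1's payoffs are: R1 → 4, R2 → 6, R3 → 7, R4 → 9.
The maximum is 9, achieved by R4.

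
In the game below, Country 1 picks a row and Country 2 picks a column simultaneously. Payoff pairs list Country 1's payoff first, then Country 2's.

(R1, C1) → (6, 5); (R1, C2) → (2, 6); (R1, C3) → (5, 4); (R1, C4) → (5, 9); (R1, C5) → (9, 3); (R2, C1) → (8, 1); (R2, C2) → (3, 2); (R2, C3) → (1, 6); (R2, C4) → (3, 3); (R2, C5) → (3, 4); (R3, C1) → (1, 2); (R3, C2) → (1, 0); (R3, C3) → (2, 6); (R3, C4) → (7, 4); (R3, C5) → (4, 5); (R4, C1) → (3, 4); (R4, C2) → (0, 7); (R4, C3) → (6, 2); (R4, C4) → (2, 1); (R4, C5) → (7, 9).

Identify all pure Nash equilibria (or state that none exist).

Find each player's best response to every opponent strategy; NE are the intersections.
Country 1's best responses — vs C1: R2 (payoff 8); vs C2: R2 (payoff 3); vs C3: R4 (payoff 6); vs C4: R3 (payoff 7); vs C5: R1 (payoff 9).
Country 2's best responses — vs R1: C4 (payoff 9); vs R2: C3 (payoff 6); vs R3: C3 (payoff 6); vs R4: C5 (payoff 9).
No cell has both players best-responding. For instance, Country 1's best reply to C4 is R3, but against R3 Country 2 prefers C3 over C4.

No pure-strategy Nash equilibrium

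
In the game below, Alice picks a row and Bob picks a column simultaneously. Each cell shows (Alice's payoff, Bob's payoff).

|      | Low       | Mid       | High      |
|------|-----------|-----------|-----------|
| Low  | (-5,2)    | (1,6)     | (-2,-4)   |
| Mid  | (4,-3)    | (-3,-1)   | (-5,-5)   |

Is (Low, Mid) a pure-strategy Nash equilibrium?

Holding Bob at Mid: Alice gets 1 from Low, versus -3 from Mid. No profitable deviation for Alice.
Holding Alice at Low: Bob gets 6 from Mid, versus 2 from Low, -4 from High. No profitable deviation for Bob either.

Yes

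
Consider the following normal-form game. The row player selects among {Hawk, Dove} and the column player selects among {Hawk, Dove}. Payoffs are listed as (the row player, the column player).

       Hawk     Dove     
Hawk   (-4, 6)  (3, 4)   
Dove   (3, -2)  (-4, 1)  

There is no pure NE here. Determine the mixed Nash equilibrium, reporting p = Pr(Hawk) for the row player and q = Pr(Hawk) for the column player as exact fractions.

p = 3/5, q = 1/2

In a mixed NE each player is indifferent between their pure strategies, so the opponent's mix sets the indifference.
The column player indifferent between Hawk and Dove: p·6 + (1−p)·(-2) = p·4 + (1−p)·1 ⟹ (-2) + 8p = 1 + 3p ⟹ p = 3/5.
The row player indifferent between Hawk and Dove: q·(-4) + (1−q)·3 = q·3 + (1−q)·(-4) ⟹ 3 + (-7)q = (-4) + 7q ⟹ q = 1/2.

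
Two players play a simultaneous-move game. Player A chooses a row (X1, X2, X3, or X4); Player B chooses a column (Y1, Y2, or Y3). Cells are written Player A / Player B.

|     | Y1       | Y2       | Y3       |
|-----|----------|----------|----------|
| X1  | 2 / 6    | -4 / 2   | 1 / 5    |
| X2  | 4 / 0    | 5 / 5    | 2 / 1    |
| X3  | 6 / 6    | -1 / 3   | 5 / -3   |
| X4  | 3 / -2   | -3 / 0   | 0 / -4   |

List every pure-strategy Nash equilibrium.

(X2, Y2) and (X3, Y1)

Find each player's best response to every opponent strategy; NE are the intersections.
Player A's best responses — vs Y1: X3 (payoff 6); vs Y2: X2 (payoff 5); vs Y3: X3 (payoff 5).
Player B's best responses — vs X1: Y1 (payoff 6); vs X2: Y2 (payoff 5); vs X3: Y1 (payoff 6); vs X4: Y2 (payoff 0).
Mutual best responses occur at (X2, Y2) and (X3, Y1); at each, neither player gains by switching.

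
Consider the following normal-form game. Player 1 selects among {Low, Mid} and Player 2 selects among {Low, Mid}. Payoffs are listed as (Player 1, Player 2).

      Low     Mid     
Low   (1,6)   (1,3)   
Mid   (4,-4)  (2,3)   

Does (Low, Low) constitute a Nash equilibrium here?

No

Holding Player 2 at Low: Player 1 gets 1 from Low but could get 4 by switching to Mid. Player 1 has a profitable deviation.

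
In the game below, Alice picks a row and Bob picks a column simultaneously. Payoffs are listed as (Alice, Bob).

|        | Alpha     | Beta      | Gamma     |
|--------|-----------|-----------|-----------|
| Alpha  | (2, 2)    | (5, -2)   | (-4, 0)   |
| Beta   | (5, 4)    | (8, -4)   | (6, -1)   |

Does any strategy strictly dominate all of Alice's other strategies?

Beta

Check whether one of Alice's strategies beats all alternatives regardless of what the opponent does.
Beta strictly dominates: vs Alpha: 5 > 2; vs Beta: 8 > 5; vs Gamma: 6 > -4.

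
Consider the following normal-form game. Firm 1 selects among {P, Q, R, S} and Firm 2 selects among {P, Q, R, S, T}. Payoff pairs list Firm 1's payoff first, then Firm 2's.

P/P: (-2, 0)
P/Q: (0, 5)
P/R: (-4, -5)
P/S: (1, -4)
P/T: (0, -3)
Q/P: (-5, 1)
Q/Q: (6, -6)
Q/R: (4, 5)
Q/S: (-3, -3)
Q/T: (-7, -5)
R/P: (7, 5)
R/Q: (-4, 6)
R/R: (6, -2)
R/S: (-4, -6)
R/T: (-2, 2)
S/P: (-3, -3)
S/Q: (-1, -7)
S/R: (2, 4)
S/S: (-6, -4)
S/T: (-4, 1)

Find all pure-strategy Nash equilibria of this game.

Check mutual best responses: a cell is a NE iff neither player can gain by unilaterally deviating.
Firm 1's best responses — vs P: R (payoff 7); vs Q: Q (payoff 6); vs R: R (payoff 6); vs S: P (payoff 1); vs T: P (payoff 0).
Firm 2's best responses — vs P: Q (payoff 5); vs Q: R (payoff 5); vs R: Q (payoff 6); vs S: R (payoff 4).
No cell has both players best-responding. For instance, Firm 1's best reply to R is R, but against R Firm 2 prefers Q over R.

There is no pure-strategy Nash equilibrium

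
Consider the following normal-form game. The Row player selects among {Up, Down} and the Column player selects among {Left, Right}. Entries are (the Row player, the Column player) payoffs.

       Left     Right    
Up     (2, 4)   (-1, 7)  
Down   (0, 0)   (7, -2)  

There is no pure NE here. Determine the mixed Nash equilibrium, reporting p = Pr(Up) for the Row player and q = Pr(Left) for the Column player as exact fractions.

In a mixed NE each player is indifferent between their pure strategies, so the opponent's mix sets the indifference.
The Column player indifferent between Left and Right: p·4 + (1−p)·0 = p·7 + (1−p)·(-2) ⟹ 0 + 4p = (-2) + 9p ⟹ p = 2/5.
The Row player indifferent between Up and Down: q·2 + (1−q)·(-1) = q·0 + (1−q)·7 ⟹ (-1) + 3q = 7 + (-7)q ⟹ q = 4/5.

p = 2/5, q = 4/5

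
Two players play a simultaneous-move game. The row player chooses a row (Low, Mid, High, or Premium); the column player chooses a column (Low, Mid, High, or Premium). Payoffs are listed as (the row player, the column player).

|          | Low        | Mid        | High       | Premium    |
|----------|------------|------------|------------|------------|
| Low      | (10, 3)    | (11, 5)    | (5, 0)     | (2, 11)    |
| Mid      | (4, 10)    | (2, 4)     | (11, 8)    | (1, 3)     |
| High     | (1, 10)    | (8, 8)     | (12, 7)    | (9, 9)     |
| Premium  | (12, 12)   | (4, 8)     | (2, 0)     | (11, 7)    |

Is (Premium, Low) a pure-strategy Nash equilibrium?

Yes

Holding the column player at Low: the row player gets 12 from Premium, versus 10 from Low, 4 from Mid, 1 from High. No profitable deviation for the row player.
Holding the row player at Premium: the column player gets 12 from Low, versus 8 from Mid, 0 from High, 7 from Premium. No profitable deviation for the column player either.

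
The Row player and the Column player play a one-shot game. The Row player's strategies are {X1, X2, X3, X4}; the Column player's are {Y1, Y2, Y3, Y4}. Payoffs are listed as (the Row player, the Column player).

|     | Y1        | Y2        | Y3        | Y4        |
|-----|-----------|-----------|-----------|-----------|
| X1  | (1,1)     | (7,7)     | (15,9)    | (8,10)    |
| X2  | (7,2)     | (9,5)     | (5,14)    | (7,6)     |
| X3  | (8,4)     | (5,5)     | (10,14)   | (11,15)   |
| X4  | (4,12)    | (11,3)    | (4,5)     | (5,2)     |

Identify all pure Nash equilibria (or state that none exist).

(X3, Y4)

Find each player's best response to every opponent strategy; NE are the intersections.
The Row player's best responses — vs Y1: X3 (payoff 8); vs Y2: X4 (payoff 11); vs Y3: X1 (payoff 15); vs Y4: X3 (payoff 11).
The Column player's best responses — vs X1: Y4 (payoff 10); vs X2: Y3 (payoff 14); vs X3: Y4 (payoff 15); vs X4: Y1 (payoff 12).
The only mutual best response is (X3, Y4); neither player gains by switching there.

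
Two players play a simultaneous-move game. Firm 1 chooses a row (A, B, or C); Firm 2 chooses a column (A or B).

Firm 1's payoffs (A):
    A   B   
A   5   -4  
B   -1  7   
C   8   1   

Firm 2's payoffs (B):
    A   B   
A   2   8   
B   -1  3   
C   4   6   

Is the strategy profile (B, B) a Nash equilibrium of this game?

Holding Firm 2 at B: Firm 1 gets 7 from B, versus -4 from A, 1 from C. No profitable deviation for Firm 1.
Holding Firm 1 at B: Firm 2 gets 3 from B, versus -1 from A. No profitable deviation for Firm 2 either.

Yes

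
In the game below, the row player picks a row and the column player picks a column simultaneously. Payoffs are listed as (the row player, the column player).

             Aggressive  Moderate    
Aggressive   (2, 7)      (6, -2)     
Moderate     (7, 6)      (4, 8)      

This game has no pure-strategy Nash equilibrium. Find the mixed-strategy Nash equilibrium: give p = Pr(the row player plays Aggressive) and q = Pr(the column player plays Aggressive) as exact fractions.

p = 2/11, q = 2/7

In a mixed NE each player is indifferent between their pure strategies, so the opponent's mix sets the indifference.
The column player indifferent between Aggressive and Moderate: p·7 + (1−p)·6 = p·(-2) + (1−p)·8 ⟹ 6 + 1p = 8 + (-10)p ⟹ p = 2/11.
The row player indifferent between Aggressive and Moderate: q·2 + (1−q)·6 = q·7 + (1−q)·4 ⟹ 6 + (-4)q = 4 + 3q ⟹ q = 2/7.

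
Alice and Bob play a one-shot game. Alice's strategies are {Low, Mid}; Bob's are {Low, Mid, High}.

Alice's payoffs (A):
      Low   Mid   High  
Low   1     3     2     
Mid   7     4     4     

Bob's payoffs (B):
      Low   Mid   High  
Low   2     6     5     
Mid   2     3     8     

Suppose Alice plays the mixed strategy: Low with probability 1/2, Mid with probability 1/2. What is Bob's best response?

Bob's best reply maximizes expected payoff against the mix.
Low: (1/2)·2 + (1/2)·2 = 2
Mid: (1/2)·6 + (1/2)·3 = 9/2
High: (1/2)·5 + (1/2)·8 = 13/2
Highest expected payoff is 13/2, from High.

High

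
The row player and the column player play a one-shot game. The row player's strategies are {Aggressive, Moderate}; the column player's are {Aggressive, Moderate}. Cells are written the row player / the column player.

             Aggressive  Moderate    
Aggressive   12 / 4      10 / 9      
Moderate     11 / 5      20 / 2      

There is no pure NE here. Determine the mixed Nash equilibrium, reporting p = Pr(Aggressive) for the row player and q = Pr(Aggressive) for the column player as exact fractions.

In a mixed NE each player is indifferent between their pure strategies, so the opponent's mix sets the indifference.
The column player indifferent between Aggressive and Moderate: p·4 + (1−p)·5 = p·9 + (1−p)·2 ⟹ 5 + (-1)p = 2 + 7p ⟹ p = 3/8.
The row player indifferent between Aggressive and Moderate: q·12 + (1−q)·10 = q·11 + (1−q)·20 ⟹ 10 + 2q = 20 + (-9)q ⟹ q = 10/11.

p = 3/8, q = 10/11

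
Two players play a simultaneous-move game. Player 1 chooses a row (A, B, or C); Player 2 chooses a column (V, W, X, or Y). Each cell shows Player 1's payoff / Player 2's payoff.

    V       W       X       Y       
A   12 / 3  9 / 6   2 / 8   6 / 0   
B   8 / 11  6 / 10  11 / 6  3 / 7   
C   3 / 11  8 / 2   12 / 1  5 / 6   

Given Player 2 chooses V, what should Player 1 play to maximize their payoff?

With Player 2 fixed at V, Player 1's payoffs are: A → 12, B → 8, C → 3.
The maximum is 12, achieved by A.

A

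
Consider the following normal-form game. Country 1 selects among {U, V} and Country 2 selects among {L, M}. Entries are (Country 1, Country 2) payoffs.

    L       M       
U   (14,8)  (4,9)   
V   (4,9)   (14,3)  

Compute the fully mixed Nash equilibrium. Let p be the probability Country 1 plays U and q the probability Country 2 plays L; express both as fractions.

Each player's mixing probability is pinned down by making the *other* player indifferent.
Country 2 indifferent between L and M: p·8 + (1−p)·9 = p·9 + (1−p)·3 ⟹ 9 + (-1)p = 3 + 6p ⟹ p = 6/7.
Country 1 indifferent between U and V: q·14 + (1−q)·4 = q·4 + (1−q)·14 ⟹ 4 + 10q = 14 + (-10)q ⟹ q = 1/2.

p = 6/7, q = 1/2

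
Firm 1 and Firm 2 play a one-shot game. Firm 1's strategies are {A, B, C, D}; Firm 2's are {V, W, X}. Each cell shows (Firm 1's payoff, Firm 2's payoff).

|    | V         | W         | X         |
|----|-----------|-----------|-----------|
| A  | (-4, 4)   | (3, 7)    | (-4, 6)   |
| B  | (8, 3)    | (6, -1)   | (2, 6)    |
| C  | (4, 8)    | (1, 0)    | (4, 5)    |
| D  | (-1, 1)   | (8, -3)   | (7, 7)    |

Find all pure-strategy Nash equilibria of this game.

(D, X)

Find each player's best response to every opponent strategy; NE are the intersections.
Firm 1's best responses — vs V: B (payoff 8); vs W: D (payoff 8); vs X: D (payoff 7).
Firm 2's best responses — vs A: W (payoff 7); vs B: X (payoff 6); vs C: V (payoff 8); vs D: X (payoff 7).
The only mutual best response is (D, X); neither player gains by switching there.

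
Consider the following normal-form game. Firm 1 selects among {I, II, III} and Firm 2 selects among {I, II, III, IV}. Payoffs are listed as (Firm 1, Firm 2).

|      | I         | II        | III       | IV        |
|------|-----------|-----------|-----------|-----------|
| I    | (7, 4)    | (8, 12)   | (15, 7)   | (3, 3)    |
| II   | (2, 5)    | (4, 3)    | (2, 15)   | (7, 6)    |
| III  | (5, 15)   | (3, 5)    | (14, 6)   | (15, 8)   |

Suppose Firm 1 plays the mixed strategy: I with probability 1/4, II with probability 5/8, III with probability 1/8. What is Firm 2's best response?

Firm 2's best reply maximizes expected payoff against the mix.
I: (1/4)·4 + (5/8)·5 + (1/8)·15 = 6
II: (1/4)·12 + (5/8)·3 + (1/8)·5 = 11/2
III: (1/4)·7 + (5/8)·15 + (1/8)·6 = 95/8
IV: (1/4)·3 + (5/8)·6 + (1/8)·8 = 11/2
Highest expected payoff is 95/8, from III.

III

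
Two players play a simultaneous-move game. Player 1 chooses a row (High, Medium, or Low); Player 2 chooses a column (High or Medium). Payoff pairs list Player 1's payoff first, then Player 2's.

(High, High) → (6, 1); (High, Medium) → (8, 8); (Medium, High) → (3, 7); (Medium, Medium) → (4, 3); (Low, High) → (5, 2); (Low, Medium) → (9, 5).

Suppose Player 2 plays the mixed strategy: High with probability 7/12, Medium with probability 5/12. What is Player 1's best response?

High

Player 1's best reply maximizes expected payoff against the mix.
High: (7/12)·6 + (5/12)·8 = 41/6
Medium: (7/12)·3 + (5/12)·4 = 41/12
Low: (7/12)·5 + (5/12)·9 = 20/3
Highest expected payoff is 41/6, from High.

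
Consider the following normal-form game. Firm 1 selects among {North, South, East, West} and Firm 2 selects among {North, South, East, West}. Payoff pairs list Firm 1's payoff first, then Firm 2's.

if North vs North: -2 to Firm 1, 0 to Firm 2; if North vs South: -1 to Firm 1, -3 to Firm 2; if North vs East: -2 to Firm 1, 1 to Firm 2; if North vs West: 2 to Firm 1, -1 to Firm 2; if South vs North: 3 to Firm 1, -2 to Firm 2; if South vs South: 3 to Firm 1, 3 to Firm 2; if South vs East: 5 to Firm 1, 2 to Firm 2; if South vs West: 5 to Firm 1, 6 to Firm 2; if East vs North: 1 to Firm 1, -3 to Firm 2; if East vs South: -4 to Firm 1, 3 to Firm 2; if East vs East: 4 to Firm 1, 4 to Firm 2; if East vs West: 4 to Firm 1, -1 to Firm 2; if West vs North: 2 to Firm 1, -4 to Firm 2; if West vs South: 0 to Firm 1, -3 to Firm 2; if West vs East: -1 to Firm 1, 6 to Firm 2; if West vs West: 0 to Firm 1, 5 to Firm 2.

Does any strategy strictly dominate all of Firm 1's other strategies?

A strategy is strictly dominant if it gives Firm 1 a strictly higher payoff than every other strategy, against every choice by the opponent.
South strictly dominates: vs North: 3 > each of {-2, 1, 2}; vs South: 3 > each of {-1, -4, 0}; vs East: 5 > each of {-2, 4, -1}; vs West: 5 > each of {2, 4, 0}.

South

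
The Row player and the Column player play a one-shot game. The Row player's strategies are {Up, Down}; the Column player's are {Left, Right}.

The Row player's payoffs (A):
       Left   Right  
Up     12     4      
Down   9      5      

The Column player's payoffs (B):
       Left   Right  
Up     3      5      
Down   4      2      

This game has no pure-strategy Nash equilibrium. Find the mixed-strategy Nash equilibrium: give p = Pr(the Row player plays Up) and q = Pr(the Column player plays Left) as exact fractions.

p = 1/2, q = 1/4

Each player's mixing probability is pinned down by making the *other* player indifferent.
The Column player indifferent between Left and Right: p·3 + (1−p)·4 = p·5 + (1−p)·2 ⟹ 4 + (-1)p = 2 + 3p ⟹ p = 1/2.
The Row player indifferent between Up and Down: q·12 + (1−q)·4 = q·9 + (1−q)·5 ⟹ 4 + 8q = 5 + 4q ⟹ q = 1/4.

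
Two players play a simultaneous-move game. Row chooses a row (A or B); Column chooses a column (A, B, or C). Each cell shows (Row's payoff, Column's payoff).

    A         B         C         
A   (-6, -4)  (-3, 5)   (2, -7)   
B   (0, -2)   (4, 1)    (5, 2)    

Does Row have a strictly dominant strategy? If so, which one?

B

Check whether one of Row's strategies beats all alternatives regardless of what the opponent does.
B strictly dominates: vs A: 0 > -6; vs B: 4 > -3; vs C: 5 > 2.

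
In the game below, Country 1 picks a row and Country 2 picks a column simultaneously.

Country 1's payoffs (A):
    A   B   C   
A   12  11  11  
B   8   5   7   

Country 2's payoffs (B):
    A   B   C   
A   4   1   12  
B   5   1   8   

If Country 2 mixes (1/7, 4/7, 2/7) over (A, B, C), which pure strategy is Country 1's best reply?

Compute Country 1's expected payoff from each pure strategy against the given mix.
A: (1/7)·12 + (4/7)·11 + (2/7)·11 = 78/7
B: (1/7)·8 + (4/7)·5 + (2/7)·7 = 6
Highest expected payoff is 78/7, from A.

A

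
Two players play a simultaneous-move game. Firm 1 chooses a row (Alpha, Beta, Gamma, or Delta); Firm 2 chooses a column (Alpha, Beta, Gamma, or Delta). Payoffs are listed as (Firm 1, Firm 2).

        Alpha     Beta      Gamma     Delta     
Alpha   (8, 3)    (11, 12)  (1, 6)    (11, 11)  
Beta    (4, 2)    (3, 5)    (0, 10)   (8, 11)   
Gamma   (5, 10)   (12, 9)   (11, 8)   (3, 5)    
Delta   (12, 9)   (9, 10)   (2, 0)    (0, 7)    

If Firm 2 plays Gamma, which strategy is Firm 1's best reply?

Gamma

With Firm 2 fixed at Gamma, Firm 1's payoffs are: Alpha → 1, Beta → 0, Gamma → 11, Delta → 2.
The maximum is 11, achieved by Gamma.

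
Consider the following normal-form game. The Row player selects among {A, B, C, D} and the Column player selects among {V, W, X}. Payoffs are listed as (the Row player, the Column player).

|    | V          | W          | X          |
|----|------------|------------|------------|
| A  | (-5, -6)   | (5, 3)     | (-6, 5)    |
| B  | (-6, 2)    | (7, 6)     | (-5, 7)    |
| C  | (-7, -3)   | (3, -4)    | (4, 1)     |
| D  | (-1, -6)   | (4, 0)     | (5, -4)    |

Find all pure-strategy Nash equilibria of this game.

A profile is a Nash equilibrium when each player is best-responding to the other.
The Row player's best responses — vs V: D (payoff -1); vs W: B (payoff 7); vs X: D (payoff 5).
The Column player's best responses — vs A: X (payoff 5); vs B: X (payoff 7); vs C: X (payoff 1); vs D: W (payoff 0).
No cell has both players best-responding. For instance, the Row player's best reply to X is D, but against D the Column player prefers W over X.

None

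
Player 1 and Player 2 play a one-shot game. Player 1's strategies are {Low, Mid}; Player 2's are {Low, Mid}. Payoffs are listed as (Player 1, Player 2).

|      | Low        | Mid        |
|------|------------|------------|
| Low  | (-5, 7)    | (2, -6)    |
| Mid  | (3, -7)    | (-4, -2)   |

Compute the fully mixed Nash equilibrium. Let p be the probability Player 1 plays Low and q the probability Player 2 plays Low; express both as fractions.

In a mixed NE each player is indifferent between their pure strategies, so the opponent's mix sets the indifference.
Player 2 indifferent between Low and Mid: p·7 + (1−p)·(-7) = p·(-6) + (1−p)·(-2) ⟹ (-7) + 14p = (-2) + (-4)p ⟹ p = 5/18.
Player 1 indifferent between Low and Mid: q·(-5) + (1−q)·2 = q·3 + (1−q)·(-4) ⟹ 2 + (-7)q = (-4) + 7q ⟹ q = 3/7.

p = 5/18, q = 3/7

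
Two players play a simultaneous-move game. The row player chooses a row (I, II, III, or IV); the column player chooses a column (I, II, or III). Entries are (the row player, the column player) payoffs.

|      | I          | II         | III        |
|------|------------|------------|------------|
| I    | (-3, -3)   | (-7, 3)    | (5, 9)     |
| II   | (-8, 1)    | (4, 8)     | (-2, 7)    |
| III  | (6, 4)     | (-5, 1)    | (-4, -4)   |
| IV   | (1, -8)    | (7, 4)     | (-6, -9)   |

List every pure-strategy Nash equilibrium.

(I, III), (III, I), and (IV, II)

Check mutual best responses: a cell is a NE iff neither player can gain by unilaterally deviating.
The row player's best responses — vs I: III (payoff 6); vs II: IV (payoff 7); vs III: I (payoff 5).
The column player's best responses — vs I: III (payoff 9); vs II: II (payoff 8); vs III: I (payoff 4); vs IV: II (payoff 4).
Mutual best responses occur at (I, III), (III, I), and (IV, II); at each, neither player gains by switching.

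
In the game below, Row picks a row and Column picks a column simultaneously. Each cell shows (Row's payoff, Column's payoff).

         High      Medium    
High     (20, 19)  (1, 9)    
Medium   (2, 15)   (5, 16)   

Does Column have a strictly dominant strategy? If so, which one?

None

A strategy is strictly dominant if it gives Column a strictly higher payoff than every other strategy, against every choice by the opponent.
High is not dominant: against Medium, Medium gives 16 > 15.
Medium is not dominant: against High, High gives 19 > 9.
No single strategy is best against every opponent action.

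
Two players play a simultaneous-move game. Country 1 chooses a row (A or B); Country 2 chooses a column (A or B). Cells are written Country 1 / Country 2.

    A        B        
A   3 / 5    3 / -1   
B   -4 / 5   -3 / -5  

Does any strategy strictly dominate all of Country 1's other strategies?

Check whether one of Country 1's strategies beats all alternatives regardless of what the opponent does.
A strictly dominates: vs A: 3 > -4; vs B: 3 > -3.

A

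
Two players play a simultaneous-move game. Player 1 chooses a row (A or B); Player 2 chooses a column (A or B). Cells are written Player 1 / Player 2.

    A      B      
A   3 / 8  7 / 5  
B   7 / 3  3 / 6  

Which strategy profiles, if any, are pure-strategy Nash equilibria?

Find each player's best response to every opponent strategy; NE are the intersections.
Player 1's best responses — vs A: B (payoff 7); vs B: A (payoff 7).
Player 2's best responses — vs A: A (payoff 8); vs B: B (payoff 6).
No cell has both players best-responding. For instance, Player 1's best reply to A is B, but against B Player 2 prefers B over A.

There is no pure-strategy Nash equilibrium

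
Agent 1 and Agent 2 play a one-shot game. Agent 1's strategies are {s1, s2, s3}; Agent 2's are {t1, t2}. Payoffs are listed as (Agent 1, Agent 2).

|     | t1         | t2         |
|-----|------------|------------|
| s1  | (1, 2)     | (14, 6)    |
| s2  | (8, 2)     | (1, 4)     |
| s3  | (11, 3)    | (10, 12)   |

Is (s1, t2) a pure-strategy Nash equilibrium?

Holding Agent 2 at t2: Agent 1 gets 14 from s1, versus 1 from s2, 10 from s3. No profitable deviation for Agent 1.
Holding Agent 1 at s1: Agent 2 gets 6 from t2, versus 2 from t1. No profitable deviation for Agent 2 either.

Yes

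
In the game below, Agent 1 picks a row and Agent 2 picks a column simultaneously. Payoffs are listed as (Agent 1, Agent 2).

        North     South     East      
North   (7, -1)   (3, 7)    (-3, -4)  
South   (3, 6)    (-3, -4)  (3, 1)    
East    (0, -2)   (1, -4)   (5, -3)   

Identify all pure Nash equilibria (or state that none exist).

(North, South)

Check mutual best responses: a cell is a NE iff neither player can gain by unilaterally deviating.
Agent 1's best responses — vs North: North (payoff 7); vs South: North (payoff 3); vs East: East (payoff 5).
Agent 2's best responses — vs North: South (payoff 7); vs South: North (payoff 6); vs East: North (payoff -2).
The only mutual best response is (North, South); neither player gains by switching there.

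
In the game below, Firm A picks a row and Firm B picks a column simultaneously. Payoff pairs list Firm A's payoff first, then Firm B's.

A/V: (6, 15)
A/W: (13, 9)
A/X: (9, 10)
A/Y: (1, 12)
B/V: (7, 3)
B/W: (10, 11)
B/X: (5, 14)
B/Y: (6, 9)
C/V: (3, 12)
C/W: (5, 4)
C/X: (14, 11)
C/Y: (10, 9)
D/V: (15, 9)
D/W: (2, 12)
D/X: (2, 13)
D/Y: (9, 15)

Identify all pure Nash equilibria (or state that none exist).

None

Find each player's best response to every opponent strategy; NE are the intersections.
Firm A's best responses — vs V: D (payoff 15); vs W: A (payoff 13); vs X: C (payoff 14); vs Y: C (payoff 10).
Firm B's best responses — vs A: V (payoff 15); vs B: X (payoff 14); vs C: V (payoff 12); vs D: Y (payoff 15).
No cell has both players best-responding. For instance, Firm A's best reply to V is D, but against D Firm B prefers Y over V.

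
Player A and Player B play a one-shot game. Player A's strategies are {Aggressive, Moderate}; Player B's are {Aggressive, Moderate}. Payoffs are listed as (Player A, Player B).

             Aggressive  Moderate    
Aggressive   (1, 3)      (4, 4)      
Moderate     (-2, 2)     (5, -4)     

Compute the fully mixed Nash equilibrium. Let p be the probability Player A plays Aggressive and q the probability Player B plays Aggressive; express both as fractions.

Each player's mixing probability is pinned down by making the *other* player indifferent.
Player B indifferent between Aggressive and Moderate: p·3 + (1−p)·2 = p·4 + (1−p)·(-4) ⟹ 2 + 1p = (-4) + 8p ⟹ p = 6/7.
Player A indifferent between Aggressive and Moderate: q·1 + (1−q)·4 = q·(-2) + (1−q)·5 ⟹ 4 + (-3)q = 5 + (-7)q ⟹ q = 1/4.

p = 6/7, q = 1/4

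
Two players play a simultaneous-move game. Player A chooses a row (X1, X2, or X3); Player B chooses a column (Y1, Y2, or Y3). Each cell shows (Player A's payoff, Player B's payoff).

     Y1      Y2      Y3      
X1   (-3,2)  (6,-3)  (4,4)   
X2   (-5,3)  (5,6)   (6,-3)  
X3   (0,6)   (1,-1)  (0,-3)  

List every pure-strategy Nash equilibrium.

(X3, Y1)

Find each player's best response to every opponent strategy; NE are the intersections.
Player A's best responses — vs Y1: X3 (payoff 0); vs Y2: X1 (payoff 6); vs Y3: X2 (payoff 6).
Player B's best responses — vs X1: Y3 (payoff 4); vs X2: Y2 (payoff 6); vs X3: Y1 (payoff 6).
The only mutual best response is (X3, Y1); neither player gains by switching there.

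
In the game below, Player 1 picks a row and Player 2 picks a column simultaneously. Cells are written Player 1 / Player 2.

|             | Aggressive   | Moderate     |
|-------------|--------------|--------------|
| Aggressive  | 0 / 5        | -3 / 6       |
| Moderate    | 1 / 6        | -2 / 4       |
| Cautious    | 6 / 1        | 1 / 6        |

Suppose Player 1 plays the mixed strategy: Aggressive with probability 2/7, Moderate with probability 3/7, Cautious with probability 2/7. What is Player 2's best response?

Compute Player 2's expected payoff from each pure strategy against the given mix.
Aggressive: (2/7)·5 + (3/7)·6 + (2/7)·1 = 30/7
Moderate: (2/7)·6 + (3/7)·4 + (2/7)·6 = 36/7
Highest expected payoff is 36/7, from Moderate.

Moderate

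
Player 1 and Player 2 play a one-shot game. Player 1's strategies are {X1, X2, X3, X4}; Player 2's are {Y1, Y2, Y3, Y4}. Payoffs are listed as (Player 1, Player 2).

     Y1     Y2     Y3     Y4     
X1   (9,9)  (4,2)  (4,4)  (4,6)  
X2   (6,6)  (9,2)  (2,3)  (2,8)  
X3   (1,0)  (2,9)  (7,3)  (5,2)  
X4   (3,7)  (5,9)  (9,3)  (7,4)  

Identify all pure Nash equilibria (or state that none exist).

(X1, Y1)

Check mutual best responses: a cell is a NE iff neither player can gain by unilaterally deviating.
Player 1's best responses — vs Y1: X1 (payoff 9); vs Y2: X2 (payoff 9); vs Y3: X4 (payoff 9); vs Y4: X4 (payoff 7).
Player 2's best responses — vs X1: Y1 (payoff 9); vs X2: Y4 (payoff 8); vs X3: Y2 (payoff 9); vs X4: Y2 (payoff 9).
The only mutual best response is (X1, Y1); neither player gains by switching there.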